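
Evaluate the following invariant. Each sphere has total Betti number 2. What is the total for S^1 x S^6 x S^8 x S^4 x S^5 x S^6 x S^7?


Total Betti number is multiplicative under products.
Each S^d (d>=1) has total Betti number 2.
There are 7 sphere factors.
Total = 2^7 = 128

128


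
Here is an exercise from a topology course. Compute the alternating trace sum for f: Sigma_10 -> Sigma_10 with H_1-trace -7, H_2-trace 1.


L(f) = tr(f_0*) - tr(f_1*) + tr(f_2*).
= 1 - (-7) + (1)
= 9

9


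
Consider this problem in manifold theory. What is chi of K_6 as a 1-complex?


K_6: V = 6, E = C(6,2) = 15.
chi = V - E = 6 - 15 = -9

-9


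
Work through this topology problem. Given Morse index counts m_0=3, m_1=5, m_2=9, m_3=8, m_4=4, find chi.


Morse theory: chi(M) = sum_k (-1)^k m_k where m_k = #(index-k critical points).
= (3) + (-5) + (9) + (-8) + (4) = 3

3


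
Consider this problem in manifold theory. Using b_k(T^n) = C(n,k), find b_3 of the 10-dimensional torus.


By the Kunneth formula, b_k(T^n) = C(n,k).
b_3(T^10) = C(10,3).
C(10,3) = 10!/(3!*7!) = 120

120


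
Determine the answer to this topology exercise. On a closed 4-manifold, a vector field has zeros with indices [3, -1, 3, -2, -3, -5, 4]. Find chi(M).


Poincare-Hopf: chi(M) = sum of indices of zeros.
chi = (3) + (-1) + (3) + (-2) + (-3) + (-5) + (4) = -1

-1


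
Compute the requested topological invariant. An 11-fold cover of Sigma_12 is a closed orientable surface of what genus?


For an n-sheeted cover: chi(E) = n * chi(B).
chi(Sigma_12) = 2 - 2*12 = -22.
chi(E) = 11 * (-22) = -242.
genus(E) = (2 - chi(E))/2 = (2 - (-242))/2 = 244/2 = 122

122


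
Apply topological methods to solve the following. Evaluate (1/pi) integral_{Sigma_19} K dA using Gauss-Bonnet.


Gauss-Bonnet: integral K dA = 2*pi*chi(M).
chi(Sigma_19) = 2 - 2*19 = -36.
(integral K dA)/pi = 2*chi = 2*(-36) = -72

-72


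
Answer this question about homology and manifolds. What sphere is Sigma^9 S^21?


Each suspension raises dimension by 1: Sigma S^n = S^{n+1}.
Sigma^9 S^21 = S^{21+9} = S^30

30


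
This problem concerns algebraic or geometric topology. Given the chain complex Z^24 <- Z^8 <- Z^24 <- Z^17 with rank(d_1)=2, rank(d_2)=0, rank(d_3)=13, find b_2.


rank H_k = rank(ker d_k) - rank(im d_{k+1}).
rank(ker d_2) = rank(C_2) - rank(d_2) = 24 - 0 = 24.
rank(im d_{2+1}) = 13.
rank H_2 = 24 - 13 = 11

11


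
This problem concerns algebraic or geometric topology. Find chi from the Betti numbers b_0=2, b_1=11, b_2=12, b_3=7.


chi = sum_k (-1)^k b_k.
= (2) + (-11) + (12) + (-7)
= -4

-4


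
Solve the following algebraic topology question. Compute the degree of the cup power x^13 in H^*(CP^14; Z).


|x| = 2 in H^*(CP^n).
|x^13| = 13 * |x| = 13 * 2 = 26

26


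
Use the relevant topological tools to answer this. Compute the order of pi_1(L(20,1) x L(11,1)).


pi_1(X x Y) = pi_1(X) x pi_1(Y).
pi_1(L(20,1)) = Z/20, pi_1(L(11,1)) = Z/11.
|Z/20 x Z/11| = 20 * 11 = 220

220


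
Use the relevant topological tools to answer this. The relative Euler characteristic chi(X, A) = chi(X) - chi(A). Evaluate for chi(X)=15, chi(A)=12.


Relative Euler characteristic: chi(X, A) = chi(X) - chi(A).
= 15 - (12) = 3

3


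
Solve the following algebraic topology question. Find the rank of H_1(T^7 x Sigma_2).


pi_1(A x B) = pi_1(A) x pi_1(B); rank of abelianization = b_1.
b_1(T^7) = 7, b_1(Sigma_2) = 2*2 = 4.
b_1(product) = 7 + 4 = 11

11


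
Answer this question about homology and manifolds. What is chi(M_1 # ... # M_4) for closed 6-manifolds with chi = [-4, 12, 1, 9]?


For n-manifolds: chi(A#B) = chi(A) + chi(B) - chi(S^6).
chi(S^6) = 1 + (-1)^6 = 2.
chi(#) = (sum chi_i) - (4-1)*chi(S^6) = 18 - 3*2 = 12

12


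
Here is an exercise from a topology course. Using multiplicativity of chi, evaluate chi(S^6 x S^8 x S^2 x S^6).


chi is multiplicative: chi(X x Y) = chi(X) chi(Y).
Each even-dim sphere has chi = 2. There are 4 factors.
chi = 2^4 = 16

16


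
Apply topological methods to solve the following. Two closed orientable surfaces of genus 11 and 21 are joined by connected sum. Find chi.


chi(Sigma_11) = 2 - 2*11 = -20
chi(Sigma_21) = 2 - 2*21 = -40
For surfaces: chi(A#B) = chi(A) + chi(B) - 2.
chi = -20 + -40 - 2 = -62

-62


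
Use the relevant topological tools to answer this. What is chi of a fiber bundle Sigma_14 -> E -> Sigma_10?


For a fiber bundle F -> E -> B (with CW structure): chi(E) = chi(B) * chi(F).
chi(Sigma_10) = -18, chi(Sigma_14) = -26.
chi(E) = (-18) * (-26) = 468

468


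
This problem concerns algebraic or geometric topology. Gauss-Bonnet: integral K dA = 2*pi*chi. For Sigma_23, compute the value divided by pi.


Gauss-Bonnet: integral K dA = 2*pi*chi(M).
chi(Sigma_23) = 2 - 2*23 = -44.
(integral K dA)/pi = 2*chi = 2*(-44) = -88

-88


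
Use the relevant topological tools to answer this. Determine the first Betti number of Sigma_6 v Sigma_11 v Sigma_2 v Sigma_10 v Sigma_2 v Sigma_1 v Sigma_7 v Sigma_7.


For a wedge X v Y: reduced H_k(X v Y) = H_k(X) + H_k(Y).
Each Sigma_g contributes b_1 = 2g.
b_1 = 12 + 22 + 4 + 20 + 4 + 2 + 14 + 14 = 92

92


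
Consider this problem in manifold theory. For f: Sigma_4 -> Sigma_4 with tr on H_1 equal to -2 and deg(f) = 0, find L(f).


L(f) = tr(f_0*) - tr(f_1*) + tr(f_2*).
= 1 - (-2) + (0)
= 3

3


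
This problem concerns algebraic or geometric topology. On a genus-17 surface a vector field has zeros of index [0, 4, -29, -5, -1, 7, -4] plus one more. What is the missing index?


Poincare-Hopf: sum of indices = chi(M).
chi(Sigma_17) = 2 - 2*17 = -32.
Sum of known indices = -28.
x = chi - (sum known) = -32 - (-28) = -4

-4


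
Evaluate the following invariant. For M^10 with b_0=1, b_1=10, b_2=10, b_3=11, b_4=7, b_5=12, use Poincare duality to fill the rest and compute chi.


By Poincare duality b_k = b_{10-k}, so full Betti numbers: b_0=1, b_1=10, b_2=10, b_3=11, b_4=7, b_5=12, b_6=7, b_7=11, b_8=10, b_9=10, b_10=1.
chi = sum (-1)^k b_k = -18

-18


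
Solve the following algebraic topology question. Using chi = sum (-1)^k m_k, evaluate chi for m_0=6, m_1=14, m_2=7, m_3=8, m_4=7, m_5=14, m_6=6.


Morse theory: chi(M) = sum_k (-1)^k m_k where m_k = #(index-k critical points).
= (6) + (-14) + (7) + (-8) + (7) + (-14) + (6) = -10

-10


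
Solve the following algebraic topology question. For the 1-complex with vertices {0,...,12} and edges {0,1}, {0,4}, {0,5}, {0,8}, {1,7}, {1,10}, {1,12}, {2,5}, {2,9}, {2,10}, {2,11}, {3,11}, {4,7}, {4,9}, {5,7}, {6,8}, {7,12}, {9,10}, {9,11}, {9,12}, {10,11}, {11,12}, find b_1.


b_1 = E - V + (number of components).
E = 22, V = 13, components = 1.
b_1 = 22 - 13 + 1 = 10

10


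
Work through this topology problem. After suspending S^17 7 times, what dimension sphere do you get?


Each suspension raises dimension by 1: Sigma S^n = S^{n+1}.
Sigma^7 S^17 = S^{17+7} = S^24

24


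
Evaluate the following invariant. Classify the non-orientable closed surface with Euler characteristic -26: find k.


chi = 2 - k for closed non-orientable surfaces with k crosscaps.
-26 = 2 - k
k = 2 - (-26) = 28

28


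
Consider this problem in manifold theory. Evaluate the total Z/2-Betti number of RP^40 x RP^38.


dim H^*(RP^n; Z/2) = n+1 (one Z/2 in each degree 0..n).
Total Betti number is multiplicative.
Total = (40+1) * (38+1) = 41 * 39 = 1599

1599


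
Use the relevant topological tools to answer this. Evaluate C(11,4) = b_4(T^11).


By the Kunneth formula, b_k(T^n) = C(n,k).
b_4(T^11) = C(11,4).
C(11,4) = 11!/(4!*7!) = 330

330


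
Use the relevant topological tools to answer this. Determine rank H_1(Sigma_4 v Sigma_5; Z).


For a wedge: H_1(A v B) = H_1(A) + H_1(B).
b_1(Sigma_4) = 8, b_1(Sigma_5) = 10.
b_1 = 8 + 10 = 18

18


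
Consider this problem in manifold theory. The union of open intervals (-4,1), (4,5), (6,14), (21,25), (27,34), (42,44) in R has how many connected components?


Sort and merge overlapping open intervals.
Merged: (-4,1), (4,5), (6,14), (21,25), (27,34), (42,44).
Number of components = 6

6


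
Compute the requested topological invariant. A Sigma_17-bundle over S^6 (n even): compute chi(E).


chi(S^6) = 2 (n even), chi(Sigma_17) = 2 - 2*17 = -32.
chi(E) = 2 * (-32) = -64

-64


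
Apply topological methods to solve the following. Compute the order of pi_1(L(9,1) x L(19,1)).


pi_1(X x Y) = pi_1(X) x pi_1(Y).
pi_1(L(9,1)) = Z/9, pi_1(L(19,1)) = Z/19.
|Z/9 x Z/19| = 9 * 19 = 171

171


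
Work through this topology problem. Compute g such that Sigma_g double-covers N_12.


chi(N_12) = 2 - 12 = -10.
Double cover: chi(Sigma_g) = 2 * chi(N_12) = 2*(-10) = -20.
2 - 2g = -20, so g = (2 - (-20))/2 = 22/2 = 11

11


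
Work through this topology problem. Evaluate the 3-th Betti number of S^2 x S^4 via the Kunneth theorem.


Each S^d has Poincare polynomial 1 + t^d.
The product S^2 x S^4 has Poincare polynomial prod(1+t^d_i).
Expanding: b_0=1, b_2=1, b_4=1, b_6=1.
b_3 = 0

0


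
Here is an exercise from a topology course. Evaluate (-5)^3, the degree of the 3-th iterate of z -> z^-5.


deg(f) = -5. Degree is multiplicative: deg(f^3) = (deg f)^3.
deg(f^3) = (-5)^3 = -125

-125


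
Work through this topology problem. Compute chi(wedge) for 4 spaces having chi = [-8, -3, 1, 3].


chi(A v B) = chi(A) + chi(B) - 1 (one point identified).
For 4 spaces: chi = (sum chi_i) - (4 - 1).
sum = -7; chi = -7 - 3 = -10

-10


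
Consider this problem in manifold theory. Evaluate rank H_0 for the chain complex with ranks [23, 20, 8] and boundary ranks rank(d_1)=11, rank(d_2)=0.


rank H_k = rank(ker d_k) - rank(im d_{k+1}).
rank(ker d_0) = rank(C_0) - rank(d_0) = 23 - 0 = 23.
rank(im d_{0+1}) = 11.
rank H_0 = 23 - 11 = 12

12


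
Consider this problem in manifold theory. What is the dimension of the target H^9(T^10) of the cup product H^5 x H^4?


Cup product: H^p x H^q -> H^{p+q}; here p+q = 5+4 = 9.
rank H^k(T^n) = C(n,k).
C(10,9) = 10

10


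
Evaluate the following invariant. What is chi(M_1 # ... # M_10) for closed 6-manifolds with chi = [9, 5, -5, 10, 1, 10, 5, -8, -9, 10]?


For n-manifolds: chi(A#B) = chi(A) + chi(B) - chi(S^6).
chi(S^6) = 1 + (-1)^6 = 2.
chi(#) = (sum chi_i) - (10-1)*chi(S^6) = 28 - 9*2 = 10

10


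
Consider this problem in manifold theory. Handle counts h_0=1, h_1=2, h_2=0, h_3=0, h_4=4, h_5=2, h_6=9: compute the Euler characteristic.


Handles of index k contribute (-1)^k to chi (same as CW cells).
chi = (1) + (-2) + (0) + (0) + (4) + (-2) + (9) = 10

10


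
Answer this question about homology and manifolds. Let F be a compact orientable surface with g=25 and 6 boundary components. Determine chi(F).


For a compact orientable surface with genus g and b boundary components: chi = 2 - 2g - b.
chi = 2 - 2*25 - 6 = 2 - 50 - 6 = -54

-54


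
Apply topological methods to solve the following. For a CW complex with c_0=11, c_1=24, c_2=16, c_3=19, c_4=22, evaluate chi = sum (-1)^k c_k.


chi = sum_k (-1)^k c_k.
= (-1)^0*11 + (-1)^1*24 + (-1)^2*16 + (-1)^3*19 + (-1)^4*22
= (11) + (-24) + (16) + (-19) + (22)
= 6

6


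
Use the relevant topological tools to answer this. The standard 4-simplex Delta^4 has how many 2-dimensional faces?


Delta^4 has 4+1 vertices. A 2-face is a choice of 2+1 vertices.
f_2 = C(4+1, 2+1) = C(5,3) = 10

10


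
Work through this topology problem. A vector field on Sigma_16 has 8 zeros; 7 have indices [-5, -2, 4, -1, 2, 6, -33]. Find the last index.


Poincare-Hopf: sum of indices = chi(M).
chi(Sigma_16) = 2 - 2*16 = -30.
Sum of known indices = -29.
x = chi - (sum known) = -30 - (-29) = -1

-1


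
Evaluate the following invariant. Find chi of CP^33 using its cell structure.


CP^33 has one cell in each even dimension 0, 2, ..., 2*33 (33+1 cells total).
All cells are even-dimensional, so chi = number of cells.
chi = 33 + 1 = 34

34


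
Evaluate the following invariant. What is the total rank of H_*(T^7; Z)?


b_k(T^7) = C(7,k), so the sum over k is sum_k C(7,k) = 2^7.
Total = 2^7 = 128

128


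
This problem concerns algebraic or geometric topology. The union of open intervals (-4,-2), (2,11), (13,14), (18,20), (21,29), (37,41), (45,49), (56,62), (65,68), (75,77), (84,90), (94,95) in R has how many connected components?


Sort and merge overlapping open intervals.
Merged: (-4,-2), (2,11), (13,14), (18,20), (21,29), (37,41), (45,49), (56,62), (65,68), (75,77), (84,90), (94,95).
Number of components = 12

12


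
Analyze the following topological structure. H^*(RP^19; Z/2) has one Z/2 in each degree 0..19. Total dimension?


H^k(RP^19; Z/2) = Z/2 for each 0 <= k <= 19.
Total dimension = 19 + 1 = 20

20


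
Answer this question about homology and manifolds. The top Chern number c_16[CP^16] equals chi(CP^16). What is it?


For any closed oriented manifold, <e(TM),[M]> = chi(M).
chi(CP^16) = 16+1 = 17

17


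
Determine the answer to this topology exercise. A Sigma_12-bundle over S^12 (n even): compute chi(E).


chi(S^12) = 2 (n even), chi(Sigma_12) = 2 - 2*12 = -22.
chi(E) = 2 * (-22) = -44

-44


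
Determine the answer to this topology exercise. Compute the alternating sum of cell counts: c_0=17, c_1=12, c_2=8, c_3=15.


chi = sum_k (-1)^k c_k.
= (-1)^0*17 + (-1)^1*12 + (-1)^2*8 + (-1)^3*15
= (17) + (-12) + (8) + (-15)
= -2

-2


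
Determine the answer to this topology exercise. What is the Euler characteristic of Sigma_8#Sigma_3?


chi(Sigma_8) = 2 - 2*8 = -14
chi(Sigma_3) = 2 - 2*3 = -4
For surfaces: chi(A#B) = chi(A) + chi(B) - 2.
chi = -14 + -4 - 2 = -20

-20


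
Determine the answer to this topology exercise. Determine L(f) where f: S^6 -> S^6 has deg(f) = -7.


On S^6: L(f) = tr(f_0*) + (-1)^6 tr(f_6*) = 1 + (-1)^6 * deg(f).
L(f) = 1 + (-1)^6 * -7 = 1 + -7 = -6

-6


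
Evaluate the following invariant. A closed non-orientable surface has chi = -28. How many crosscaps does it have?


chi = 2 - k for closed non-orientable surfaces with k crosscaps.
-28 = 2 - k
k = 2 - (-28) = 30

30


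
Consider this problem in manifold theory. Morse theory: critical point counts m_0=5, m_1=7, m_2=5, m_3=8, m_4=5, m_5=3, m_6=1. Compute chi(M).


Morse theory: chi(M) = sum_k (-1)^k m_k where m_k = #(index-k critical points).
= (5) + (-7) + (5) + (-8) + (5) + (-3) + (1) = -2

-2


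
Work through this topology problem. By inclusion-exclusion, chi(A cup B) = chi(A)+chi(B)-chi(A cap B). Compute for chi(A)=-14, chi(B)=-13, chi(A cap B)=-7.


chi(A cup B) = chi(A) + chi(B) - chi(A cap B)
= -14 + (-13) - (-7)
= -20

-20


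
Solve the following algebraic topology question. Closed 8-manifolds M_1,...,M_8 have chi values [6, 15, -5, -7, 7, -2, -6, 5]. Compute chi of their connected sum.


For n-manifolds: chi(A#B) = chi(A) + chi(B) - chi(S^8).
chi(S^8) = 1 + (-1)^8 = 2.
chi(#) = (sum chi_i) - (8-1)*chi(S^8) = 13 - 7*2 = -1

-1


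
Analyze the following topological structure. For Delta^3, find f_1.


Delta^3 has 3+1 vertices. A 1-face is a choice of 1+1 vertices.
f_1 = C(3+1, 1+1) = C(4,2) = 6

6


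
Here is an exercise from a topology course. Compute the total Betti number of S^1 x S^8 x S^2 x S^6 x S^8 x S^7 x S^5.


Total Betti number is multiplicative under products.
Each S^d (d>=1) has total Betti number 2.
There are 7 sphere factors.
Total = 2^7 = 128

128


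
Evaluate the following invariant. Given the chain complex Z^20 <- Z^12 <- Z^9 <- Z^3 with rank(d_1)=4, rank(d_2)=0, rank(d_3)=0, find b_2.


rank H_k = rank(ker d_k) - rank(im d_{k+1}).
rank(ker d_2) = rank(C_2) - rank(d_2) = 9 - 0 = 9.
rank(im d_{2+1}) = 0.
rank H_2 = 9 - 0 = 9

9


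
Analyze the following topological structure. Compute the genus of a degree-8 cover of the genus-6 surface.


For an n-sheeted cover: chi(E) = n * chi(B).
chi(Sigma_6) = 2 - 2*6 = -10.
chi(E) = 8 * (-10) = -80.
genus(E) = (2 - chi(E))/2 = (2 - (-80))/2 = 82/2 = 41

41


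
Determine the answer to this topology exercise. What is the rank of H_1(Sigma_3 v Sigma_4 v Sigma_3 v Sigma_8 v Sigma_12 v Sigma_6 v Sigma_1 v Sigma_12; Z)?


For a wedge X v Y: reduced H_k(X v Y) = H_k(X) + H_k(Y).
Each Sigma_g contributes b_1 = 2g.
b_1 = 6 + 8 + 6 + 16 + 24 + 12 + 2 + 24 = 98

98


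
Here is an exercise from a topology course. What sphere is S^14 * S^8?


Join of spheres: S^m * S^n = S^{m+n+1}.
dim = 14 + 8 + 1 = 23

23


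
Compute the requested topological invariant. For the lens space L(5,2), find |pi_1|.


pi_1(L(p,q)) = Z/pZ for any q coprime to p.
|pi_1(L(5,2))| = 5

5


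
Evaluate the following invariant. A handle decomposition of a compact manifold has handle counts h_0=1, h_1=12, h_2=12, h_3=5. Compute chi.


Handles of index k contribute (-1)^k to chi (same as CW cells).
chi = (1) + (-12) + (12) + (-5) = -4

-4


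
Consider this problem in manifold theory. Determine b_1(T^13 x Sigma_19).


pi_1(A x B) = pi_1(A) x pi_1(B); rank of abelianization = b_1.
b_1(T^13) = 13, b_1(Sigma_19) = 2*19 = 38.
b_1(product) = 13 + 38 = 51

51


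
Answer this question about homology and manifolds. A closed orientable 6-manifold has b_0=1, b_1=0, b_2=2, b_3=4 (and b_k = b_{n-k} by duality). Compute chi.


By Poincare duality b_k = b_{6-k}, so full Betti numbers: b_0=1, b_1=0, b_2=2, b_3=4, b_4=2, b_5=0, b_6=1.
chi = sum (-1)^k b_k = 2

2


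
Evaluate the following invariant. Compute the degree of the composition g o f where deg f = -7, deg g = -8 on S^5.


Degree is multiplicative under composition: deg(g o f) = deg(g) * deg(f).
= -8 * -7 = 56

56


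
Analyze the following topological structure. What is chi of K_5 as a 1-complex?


K_5: V = 5, E = C(5,2) = 10.
chi = V - E = 5 - 10 = -5

-5


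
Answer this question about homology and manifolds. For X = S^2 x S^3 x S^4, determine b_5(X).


Each S^d has Poincare polynomial 1 + t^d.
The product S^2 x S^3 x S^4 has Poincare polynomial prod(1+t^d_i).
Expanding: b_0=1, b_2=1, b_3=1, b_4=1, b_5=1, b_6=1, b_7=1, b_9=1.
b_5 = 1

1


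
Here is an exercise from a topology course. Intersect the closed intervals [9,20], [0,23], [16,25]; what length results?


Intersection = [max(a_i), min(b_i)] = [16, 20].
Length = 20 - 16 = 4

4


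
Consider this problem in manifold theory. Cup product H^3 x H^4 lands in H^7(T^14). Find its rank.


Cup product: H^p x H^q -> H^{p+q}; here p+q = 3+4 = 7.
rank H^k(T^n) = C(n,k).
C(14,7) = 3432

3432


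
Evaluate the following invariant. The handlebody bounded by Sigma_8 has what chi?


A genus-g handlebody deformation retracts to a wedge of g circles.
chi(vee_g S^1) = 1 - g.
chi(H_8) = 1 - 8 = -7

-7


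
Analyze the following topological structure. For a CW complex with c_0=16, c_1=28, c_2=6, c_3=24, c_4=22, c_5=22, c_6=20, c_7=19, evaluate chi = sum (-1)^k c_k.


chi = sum_k (-1)^k c_k.
= (-1)^0*16 + (-1)^1*28 + (-1)^2*6 + (-1)^3*24 + (-1)^4*22 + (-1)^5*22 + (-1)^6*20 + (-1)^7*19
= (16) + (-28) + (6) + (-24) + (22) + (-22) + (20) + (-19)
= -29

-29


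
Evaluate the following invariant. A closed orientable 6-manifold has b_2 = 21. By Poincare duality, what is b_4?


Poincare duality for closed orientable n-manifolds: b_k = b_{n-k}.
Here n = 6, so b_4 = b_2 = 21

21


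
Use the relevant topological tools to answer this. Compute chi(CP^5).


CP^5 has one cell in each even dimension 0, 2, ..., 2*5 (5+1 cells total).
All cells are even-dimensional, so chi = number of cells.
chi = 5 + 1 = 6

6


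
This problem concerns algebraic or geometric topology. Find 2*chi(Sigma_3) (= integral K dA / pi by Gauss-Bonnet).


Gauss-Bonnet: integral K dA = 2*pi*chi(M).
chi(Sigma_3) = 2 - 2*3 = -4.
(integral K dA)/pi = 2*chi = 2*(-4) = -8

-8


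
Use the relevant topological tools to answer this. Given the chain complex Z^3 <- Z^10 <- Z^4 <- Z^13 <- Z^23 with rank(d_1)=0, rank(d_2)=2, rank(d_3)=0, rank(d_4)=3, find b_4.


rank H_k = rank(ker d_k) - rank(im d_{k+1}).
rank(ker d_4) = rank(C_4) - rank(d_4) = 23 - 3 = 20.
rank(im d_{4+1}) = 0.
rank H_4 = 20 - 0 = 20

20


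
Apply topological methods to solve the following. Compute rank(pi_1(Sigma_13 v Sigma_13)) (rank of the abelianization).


For a wedge: H_1(A v B) = H_1(A) + H_1(B).
b_1(Sigma_13) = 26, b_1(Sigma_13) = 26.
b_1 = 26 + 26 = 52

52


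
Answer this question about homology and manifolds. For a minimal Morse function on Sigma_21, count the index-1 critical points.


A perfect Morse function has m_k = b_k.
For Sigma_21: b_0=1, b_1=2g=42, b_2=1.
Saddles m_1 = 2g = 42

42


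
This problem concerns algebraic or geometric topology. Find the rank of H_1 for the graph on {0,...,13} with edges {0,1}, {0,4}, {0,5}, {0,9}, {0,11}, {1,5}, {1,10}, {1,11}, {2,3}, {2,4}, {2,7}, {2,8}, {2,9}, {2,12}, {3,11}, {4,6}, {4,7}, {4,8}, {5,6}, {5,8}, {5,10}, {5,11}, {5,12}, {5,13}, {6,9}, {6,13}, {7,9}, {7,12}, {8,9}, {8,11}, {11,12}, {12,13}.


b_1 = E - V + (number of components).
E = 32, V = 14, components = 1.
b_1 = 32 - 14 + 1 = 19

19


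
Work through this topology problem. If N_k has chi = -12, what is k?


chi = 2 - k for closed non-orientable surfaces with k crosscaps.
-12 = 2 - k
k = 2 - (-12) = 14

14


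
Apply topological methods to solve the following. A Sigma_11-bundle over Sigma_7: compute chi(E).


For a fiber bundle F -> E -> B (with CW structure): chi(E) = chi(B) * chi(F).
chi(Sigma_7) = -12, chi(Sigma_11) = -20.
chi(E) = (-12) * (-20) = 240

240


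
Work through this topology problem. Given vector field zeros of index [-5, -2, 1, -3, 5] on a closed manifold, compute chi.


Poincare-Hopf: chi(M) = sum of indices of zeros.
chi = (-5) + (-2) + (1) + (-3) + (5) = -4

-4


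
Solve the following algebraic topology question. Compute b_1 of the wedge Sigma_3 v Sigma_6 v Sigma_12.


For a wedge X v Y: reduced H_k(X v Y) = H_k(X) + H_k(Y).
Each Sigma_g contributes b_1 = 2g.
b_1 = 6 + 12 + 24 = 42

42


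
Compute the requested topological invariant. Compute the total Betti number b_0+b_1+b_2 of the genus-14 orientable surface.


For Sigma_14: b_0 = 1, b_1 = 2g = 28, b_2 = 1.
Total = 1 + 28 + 1 = 30

30


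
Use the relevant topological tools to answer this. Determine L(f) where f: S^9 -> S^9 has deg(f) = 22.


On S^9: L(f) = tr(f_0*) + (-1)^9 tr(f_9*) = 1 + (-1)^9 * deg(f).
L(f) = 1 + (-1)^9 * 22 = 1 + -22 = -21

-21


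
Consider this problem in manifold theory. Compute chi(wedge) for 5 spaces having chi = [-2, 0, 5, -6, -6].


chi(A v B) = chi(A) + chi(B) - 1 (one point identified).
For 5 spaces: chi = (sum chi_i) - (5 - 1).
sum = -9; chi = -9 - 4 = -13

-13


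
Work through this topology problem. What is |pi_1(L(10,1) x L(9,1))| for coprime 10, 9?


pi_1(X x Y) = pi_1(X) x pi_1(Y).
pi_1(L(10,1)) = Z/10, pi_1(L(9,1)) = Z/9.
|Z/10 x Z/9| = 10 * 9 = 90

90


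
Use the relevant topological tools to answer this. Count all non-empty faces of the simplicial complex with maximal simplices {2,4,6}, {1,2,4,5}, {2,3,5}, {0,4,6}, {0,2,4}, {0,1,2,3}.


Each maximal simplex on m vertices has 2^m - 1 nonempty faces.
Take the union (dedupe shared faces).
Total distinct faces = 37

37


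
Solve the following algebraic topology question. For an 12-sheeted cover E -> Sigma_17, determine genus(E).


For an n-sheeted cover: chi(E) = n * chi(B).
chi(Sigma_17) = 2 - 2*17 = -32.
chi(E) = 12 * (-32) = -384.
genus(E) = (2 - chi(E))/2 = (2 - (-384))/2 = 386/2 = 193

193


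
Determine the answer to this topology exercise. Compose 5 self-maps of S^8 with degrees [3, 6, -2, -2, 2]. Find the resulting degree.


Degree is multiplicative: deg(composition) = product of degrees.
= (3) * (6) * (-2) * (-2) * (2) = 144

144


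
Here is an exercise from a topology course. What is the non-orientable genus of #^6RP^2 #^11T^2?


Since a >= 1, the sum is non-orientable; each T^2 can be replaced by RP^2 # RP^2 (since T^2#RP^2 = 3RP^2).
Total crosscaps k = 6 + 2*11 = 28.
Check via chi: chi = 6*1 + 11*0 - (6+11-1)*2 = -26 = 2 - k = -26. Consistent.

28


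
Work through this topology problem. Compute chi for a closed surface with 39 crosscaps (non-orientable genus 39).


For a non-orientable closed surface with k crosscaps: chi = 2 - k.
Here k = 39.
chi = 2 - 39 = -37

-37


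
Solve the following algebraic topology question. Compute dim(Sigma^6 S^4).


Each suspension raises dimension by 1: Sigma S^n = S^{n+1}.
Sigma^6 S^4 = S^{4+6} = S^10

10


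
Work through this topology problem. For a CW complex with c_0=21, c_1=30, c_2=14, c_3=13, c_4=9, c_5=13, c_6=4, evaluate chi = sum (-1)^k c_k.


chi = sum_k (-1)^k c_k.
= (-1)^0*21 + (-1)^1*30 + (-1)^2*14 + (-1)^3*13 + (-1)^4*9 + (-1)^5*13 + (-1)^6*4
= (21) + (-30) + (14) + (-13) + (9) + (-13) + (4)
= -8

-8


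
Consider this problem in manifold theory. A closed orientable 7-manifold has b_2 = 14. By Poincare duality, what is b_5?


Poincare duality for closed orientable n-manifolds: b_k = b_{n-k}.
Here n = 7, so b_5 = b_2 = 14

14


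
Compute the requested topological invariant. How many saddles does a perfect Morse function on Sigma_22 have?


A perfect Morse function has m_k = b_k.
For Sigma_22: b_0=1, b_1=2g=44, b_2=1.
Saddles m_1 = 2g = 44

44


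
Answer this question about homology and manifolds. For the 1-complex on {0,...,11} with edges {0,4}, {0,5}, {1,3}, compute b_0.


Run DFS/union-find over 12 vertices.
V = 12, E = 3.
Number of components = 9

9


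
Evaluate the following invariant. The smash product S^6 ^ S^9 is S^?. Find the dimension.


S^m ^ S^n = S^{m+n}.
k = 6 + 9 = 15

15


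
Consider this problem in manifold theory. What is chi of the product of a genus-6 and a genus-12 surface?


chi(Sigma_6) = 2 - 2*6 = -10
chi(Sigma_12) = 2 - 2*12 = -22
chi(product) = (-10) * (-22) = 220

220


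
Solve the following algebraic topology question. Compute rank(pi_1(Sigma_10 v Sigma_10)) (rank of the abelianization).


For a wedge: H_1(A v B) = H_1(A) + H_1(B).
b_1(Sigma_10) = 20, b_1(Sigma_10) = 20.
b_1 = 20 + 20 = 40

40


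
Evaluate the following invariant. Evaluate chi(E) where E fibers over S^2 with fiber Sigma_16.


chi(S^2) = 2 (n even), chi(Sigma_16) = 2 - 2*16 = -30.
chi(E) = 2 * (-30) = -60

-60


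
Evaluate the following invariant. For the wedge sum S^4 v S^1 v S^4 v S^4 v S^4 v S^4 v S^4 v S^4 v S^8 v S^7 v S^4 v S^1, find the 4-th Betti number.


For a wedge of spheres, H_k (k>0) is free on one generator per sphere of dimension k.
Spheres of dimension 4: count = 8.
b_4 = 8

8


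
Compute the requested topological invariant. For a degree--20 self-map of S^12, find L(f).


On S^12: L(f) = tr(f_0*) + (-1)^12 tr(f_12*) = 1 + (-1)^12 * deg(f).
L(f) = 1 + (-1)^12 * -20 = 1 + -20 = -19

-19


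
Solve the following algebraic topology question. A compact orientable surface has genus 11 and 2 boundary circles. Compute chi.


For a compact orientable surface with genus g and b boundary components: chi = 2 - 2g - b.
chi = 2 - 2*11 - 2 = 2 - 22 - 2 = -22

-22


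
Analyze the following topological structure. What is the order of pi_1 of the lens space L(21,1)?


pi_1(L(p,q)) = Z/pZ for any q coprime to p.
|pi_1(L(21,1))| = 21

21


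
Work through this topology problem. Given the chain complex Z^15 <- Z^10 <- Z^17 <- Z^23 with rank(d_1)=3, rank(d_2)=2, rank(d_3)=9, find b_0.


rank H_k = rank(ker d_k) - rank(im d_{k+1}).
rank(ker d_0) = rank(C_0) - rank(d_0) = 15 - 0 = 15.
rank(im d_{0+1}) = 3.
rank H_0 = 15 - 3 = 12

12


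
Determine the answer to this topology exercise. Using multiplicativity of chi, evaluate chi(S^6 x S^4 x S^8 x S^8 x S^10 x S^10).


chi is multiplicative: chi(X x Y) = chi(X) chi(Y).
Each even-dim sphere has chi = 2. There are 6 factors.
chi = 2^6 = 64

64


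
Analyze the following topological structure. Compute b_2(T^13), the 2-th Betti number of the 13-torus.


By the Kunneth formula, b_k(T^n) = C(n,k).
b_2(T^13) = C(13,2).
C(13,2) = 13!/(2!*11!) = 78

78


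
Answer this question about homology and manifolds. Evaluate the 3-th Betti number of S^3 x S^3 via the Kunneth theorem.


Each S^d has Poincare polynomial 1 + t^d.
The product S^3 x S^3 has Poincare polynomial prod(1+t^d_i).
Expanding: b_0=1, b_3=2, b_6=1.
b_3 = 2

2


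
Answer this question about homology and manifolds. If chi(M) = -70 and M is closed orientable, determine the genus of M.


chi = 2 - 2g for closed orientable surfaces.
-70 = 2 - 2g
2g = 2 - (-70) = 72
g = 36

36


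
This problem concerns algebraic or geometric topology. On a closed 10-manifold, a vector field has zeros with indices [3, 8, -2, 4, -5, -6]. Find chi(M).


Poincare-Hopf: chi(M) = sum of indices of zeros.
chi = (3) + (8) + (-2) + (4) + (-5) + (-6) = 2

2


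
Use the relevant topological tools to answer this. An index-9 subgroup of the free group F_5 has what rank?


Nielsen-Schreier: an index-n subgroup of F_r is free of rank 1 + n(r-1).
Equivalently: chi(cover) = n*chi(base); chi(vee_r S^1) = 1 - 5 = -4.
chi(E) = 9*(-4) = -36; rank = 1 - chi(E) = 1 - (-36) = 37.
rank = 1 + 9*(5-1) = 1 + 36 = 37

37


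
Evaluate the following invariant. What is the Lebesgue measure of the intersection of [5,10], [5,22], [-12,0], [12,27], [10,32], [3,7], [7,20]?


Intersection = [max(a_i), min(b_i)] = [12, 0].
Since 12 > 0, the intersection is empty.
Length = 0

0


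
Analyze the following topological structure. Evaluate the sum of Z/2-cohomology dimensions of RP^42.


H^k(RP^42; Z/2) = Z/2 for each 0 <= k <= 42.
Total dimension = 42 + 1 = 43

43


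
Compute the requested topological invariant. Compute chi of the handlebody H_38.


A genus-g handlebody deformation retracts to a wedge of g circles.
chi(vee_g S^1) = 1 - g.
chi(H_38) = 1 - 38 = -37

-37


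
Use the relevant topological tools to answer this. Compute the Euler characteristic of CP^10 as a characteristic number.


For any closed oriented manifold, <e(TM),[M]> = chi(M).
chi(CP^10) = 10+1 = 11

11


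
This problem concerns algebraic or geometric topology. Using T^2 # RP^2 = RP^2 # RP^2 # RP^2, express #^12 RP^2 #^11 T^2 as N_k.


Since a >= 1, the sum is non-orientable; each T^2 can be replaced by RP^2 # RP^2 (since T^2#RP^2 = 3RP^2).
Total crosscaps k = 12 + 2*11 = 34.
Check via chi: chi = 12*1 + 11*0 - (12+11-1)*2 = -32 = 2 - k = -32. Consistent.

34


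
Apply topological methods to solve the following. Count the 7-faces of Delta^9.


Delta^9 has 9+1 vertices. A 7-face is a choice of 7+1 vertices.
f_7 = C(9+1, 7+1) = C(10,8) = 45

45


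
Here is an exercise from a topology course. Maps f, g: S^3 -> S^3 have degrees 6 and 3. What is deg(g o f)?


Degree is multiplicative under composition: deg(g o f) = deg(g) * deg(f).
= 3 * 6 = 18

18


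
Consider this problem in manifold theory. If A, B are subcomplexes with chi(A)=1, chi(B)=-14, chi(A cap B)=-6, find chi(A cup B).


chi(A cup B) = chi(A) + chi(B) - chi(A cap B)
= 1 + (-14) - (-6)
= -7

-7


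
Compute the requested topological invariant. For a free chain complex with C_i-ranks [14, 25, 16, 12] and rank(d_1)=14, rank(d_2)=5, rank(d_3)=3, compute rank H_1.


rank H_k = rank(ker d_k) - rank(im d_{k+1}).
rank(ker d_1) = rank(C_1) - rank(d_1) = 25 - 14 = 11.
rank(im d_{1+1}) = 5.
rank H_1 = 11 - 5 = 6

6


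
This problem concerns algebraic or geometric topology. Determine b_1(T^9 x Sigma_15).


pi_1(A x B) = pi_1(A) x pi_1(B); rank of abelianization = b_1.
b_1(T^9) = 9, b_1(Sigma_15) = 2*15 = 30.
b_1(product) = 9 + 30 = 39

39


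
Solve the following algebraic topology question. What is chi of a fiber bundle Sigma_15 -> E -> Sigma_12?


For a fiber bundle F -> E -> B (with CW structure): chi(E) = chi(B) * chi(F).
chi(Sigma_12) = -22, chi(Sigma_15) = -28.
chi(E) = (-22) * (-28) = 616

616


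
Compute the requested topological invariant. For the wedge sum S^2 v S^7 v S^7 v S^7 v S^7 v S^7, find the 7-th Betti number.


For a wedge of spheres, H_k (k>0) is free on one generator per sphere of dimension k.
Spheres of dimension 7: count = 5.
b_7 = 5

5


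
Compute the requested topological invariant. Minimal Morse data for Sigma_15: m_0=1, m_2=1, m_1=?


A perfect Morse function has m_k = b_k.
For Sigma_15: b_0=1, b_1=2g=30, b_2=1.
Saddles m_1 = 2g = 30

30


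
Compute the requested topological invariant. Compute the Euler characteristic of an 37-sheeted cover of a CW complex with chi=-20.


For a finite covering: chi(E) = (number of sheets) * chi(B).
chi(E) = 37 * (-20) = -740

-740


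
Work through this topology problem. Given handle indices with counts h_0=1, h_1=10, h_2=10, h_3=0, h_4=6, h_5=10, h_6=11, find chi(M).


Handles of index k contribute (-1)^k to chi (same as CW cells).
chi = (1) + (-10) + (10) + (0) + (6) + (-10) + (11) = 8

8


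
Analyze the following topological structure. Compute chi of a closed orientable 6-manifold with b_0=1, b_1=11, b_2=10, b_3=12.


By Poincare duality b_k = b_{6-k}, so full Betti numbers: b_0=1, b_1=11, b_2=10, b_3=12, b_4=10, b_5=11, b_6=1.
chi = sum (-1)^k b_k = -12

-12


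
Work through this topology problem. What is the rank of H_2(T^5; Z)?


By the Kunneth formula, b_k(T^n) = C(n,k).
b_2(T^5) = C(5,2).
C(5,2) = 5!/(2!*3!) = 10

10


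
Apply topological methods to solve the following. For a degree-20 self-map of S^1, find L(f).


On S^1: L(f) = tr(f_0*) + (-1)^1 tr(f_1*) = 1 + (-1)^1 * deg(f).
L(f) = 1 + (-1)^1 * 20 = 1 + -20 = -19

-19


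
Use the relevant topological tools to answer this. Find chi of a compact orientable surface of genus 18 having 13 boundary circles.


For a compact orientable surface with genus g and b boundary components: chi = 2 - 2g - b.
chi = 2 - 2*18 - 13 = 2 - 36 - 13 = -47

-47


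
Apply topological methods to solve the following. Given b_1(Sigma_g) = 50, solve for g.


For a closed orientable surface: b_1 = 2g.
50 = 2g
g = 50 / 2 = 25

25


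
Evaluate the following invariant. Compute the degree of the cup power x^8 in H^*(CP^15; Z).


|x| = 2 in H^*(CP^n).
|x^8| = 8 * |x| = 8 * 2 = 16

16


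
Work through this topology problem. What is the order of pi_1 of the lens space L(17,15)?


pi_1(L(p,q)) = Z/pZ for any q coprime to p.
|pi_1(L(17,15))| = 17

17


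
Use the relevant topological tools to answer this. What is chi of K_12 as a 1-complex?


K_12: V = 12, E = C(12,2) = 66.
chi = V - E = 12 - 66 = -54

-54


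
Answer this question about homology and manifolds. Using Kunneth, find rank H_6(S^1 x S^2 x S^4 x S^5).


Each S^d has Poincare polynomial 1 + t^d.
The product S^1 x S^2 x S^4 x S^5 has Poincare polynomial prod(1+t^d_i).
Expanding: b_0=1, b_1=1, b_2=1, b_3=1, b_4=1, b_5=2, b_6=2, b_7=2, b_8=1, b_9=1, b_10=1, b_11=1, b_12=1.
b_6 = 2

2


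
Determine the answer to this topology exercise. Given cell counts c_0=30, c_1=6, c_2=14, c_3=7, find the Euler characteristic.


chi = sum_k (-1)^k c_k.
= (-1)^0*30 + (-1)^1*6 + (-1)^2*14 + (-1)^3*7
= (30) + (-6) + (14) + (-7)
= 31

31


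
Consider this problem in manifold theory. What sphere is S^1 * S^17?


Join of spheres: S^m * S^n = S^{m+n+1}.
dim = 1 + 17 + 1 = 19

19


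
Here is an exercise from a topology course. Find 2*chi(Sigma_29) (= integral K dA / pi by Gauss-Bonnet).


Gauss-Bonnet: integral K dA = 2*pi*chi(M).
chi(Sigma_29) = 2 - 2*29 = -56.
(integral K dA)/pi = 2*chi = 2*(-56) = -112

-112


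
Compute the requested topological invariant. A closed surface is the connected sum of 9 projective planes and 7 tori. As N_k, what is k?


Since a >= 1, the sum is non-orientable; each T^2 can be replaced by RP^2 # RP^2 (since T^2#RP^2 = 3RP^2).
Total crosscaps k = 9 + 2*7 = 23.
Check via chi: chi = 9*1 + 7*0 - (9+7-1)*2 = -21 = 2 - k = -21. Consistent.

23


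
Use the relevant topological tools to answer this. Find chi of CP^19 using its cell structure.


CP^19 has one cell in each even dimension 0, 2, ..., 2*19 (19+1 cells total).
All cells are even-dimensional, so chi = number of cells.
chi = 19 + 1 = 20

20


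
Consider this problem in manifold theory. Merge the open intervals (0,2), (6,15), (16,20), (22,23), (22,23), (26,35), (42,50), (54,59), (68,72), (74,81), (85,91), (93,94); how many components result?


Sort and merge overlapping open intervals.
Merged: (0,2), (6,15), (16,20), (22,23), (26,35), (42,50), (54,59), (68,72), (74,81), (85,91), (93,94).
Number of components = 11

11


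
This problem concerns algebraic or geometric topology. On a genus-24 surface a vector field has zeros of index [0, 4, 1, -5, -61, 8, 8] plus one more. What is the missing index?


Poincare-Hopf: sum of indices = chi(M).
chi(Sigma_24) = 2 - 2*24 = -46.
Sum of known indices = -45.
x = chi - (sum known) = -46 - (-45) = -1

-1


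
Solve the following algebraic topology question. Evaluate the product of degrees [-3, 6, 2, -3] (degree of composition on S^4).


Degree is multiplicative: deg(composition) = product of degrees.
= (-3) * (6) * (2) * (-3) = 108

108


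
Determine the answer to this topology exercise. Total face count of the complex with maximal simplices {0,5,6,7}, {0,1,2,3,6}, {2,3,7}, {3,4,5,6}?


Each maximal simplex on m vertices has 2^m - 1 nonempty faces.
Take the union (dedupe shared faces).
Total distinct faces = 56

56


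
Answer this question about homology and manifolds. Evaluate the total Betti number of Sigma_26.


For Sigma_26: b_0 = 1, b_1 = 2g = 52, b_2 = 1.
Total = 1 + 52 + 1 = 54

54


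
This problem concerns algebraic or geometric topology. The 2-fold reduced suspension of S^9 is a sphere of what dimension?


Each suspension raises dimension by 1: Sigma S^n = S^{n+1}.
Sigma^2 S^9 = S^{9+2} = S^11

11


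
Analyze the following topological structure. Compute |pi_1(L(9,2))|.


pi_1(L(p,q)) = Z/pZ for any q coprime to p.
|pi_1(L(9,2))| = 9

9


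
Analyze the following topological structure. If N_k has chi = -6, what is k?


chi = 2 - k for closed non-orientable surfaces with k crosscaps.
-6 = 2 - k
k = 2 - (-6) = 8

8


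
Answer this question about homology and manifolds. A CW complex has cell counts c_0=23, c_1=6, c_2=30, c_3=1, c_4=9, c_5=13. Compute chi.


chi = sum_k (-1)^k c_k.
= (-1)^0*23 + (-1)^1*6 + (-1)^2*30 + (-1)^3*1 + (-1)^4*9 + (-1)^5*13
= (23) + (-6) + (30) + (-1) + (9) + (-13)
= 42

42


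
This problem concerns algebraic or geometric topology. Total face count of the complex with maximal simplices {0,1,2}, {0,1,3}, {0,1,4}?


Each maximal simplex on m vertices has 2^m - 1 nonempty faces.
Take the union (dedupe shared faces).
Total distinct faces = 15

15


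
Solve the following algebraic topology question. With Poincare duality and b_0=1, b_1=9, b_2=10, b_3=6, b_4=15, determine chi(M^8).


By Poincare duality b_k = b_{8-k}, so full Betti numbers: b_0=1, b_1=9, b_2=10, b_3=6, b_4=15, b_5=6, b_6=10, b_7=9, b_8=1.
chi = sum (-1)^k b_k = 7

7


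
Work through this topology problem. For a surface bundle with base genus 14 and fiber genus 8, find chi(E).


For a fiber bundle F -> E -> B (with CW structure): chi(E) = chi(B) * chi(F).
chi(Sigma_14) = -26, chi(Sigma_8) = -14.
chi(E) = (-26) * (-14) = 364

364


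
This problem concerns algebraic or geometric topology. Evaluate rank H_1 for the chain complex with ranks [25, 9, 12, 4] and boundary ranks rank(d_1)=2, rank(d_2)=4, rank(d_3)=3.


rank H_k = rank(ker d_k) - rank(im d_{k+1}).
rank(ker d_1) = rank(C_1) - rank(d_1) = 9 - 2 = 7.
rank(im d_{1+1}) = 4.
rank H_1 = 7 - 4 = 3

3


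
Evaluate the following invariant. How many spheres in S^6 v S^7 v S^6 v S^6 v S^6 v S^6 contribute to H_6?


For a wedge of spheres, H_k (k>0) is free on one generator per sphere of dimension k.
Spheres of dimension 6: count = 5.
b_6 = 5

5
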